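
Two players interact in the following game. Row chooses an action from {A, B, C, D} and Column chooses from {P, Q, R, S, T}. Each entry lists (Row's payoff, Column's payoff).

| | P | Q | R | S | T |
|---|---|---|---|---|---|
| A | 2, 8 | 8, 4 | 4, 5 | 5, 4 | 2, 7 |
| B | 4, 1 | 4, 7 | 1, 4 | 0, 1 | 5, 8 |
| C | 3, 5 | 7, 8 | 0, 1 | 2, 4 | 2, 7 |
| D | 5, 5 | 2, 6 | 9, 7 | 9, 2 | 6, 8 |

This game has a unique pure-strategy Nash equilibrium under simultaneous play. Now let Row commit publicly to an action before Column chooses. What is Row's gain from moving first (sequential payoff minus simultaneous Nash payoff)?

1

Backward induction with Row moving first.
- A: Column compares 8, 4, 5, 4, 7 and picks P; Row would get 2.
- B: Column compares 1, 7, 4, 1, 8 and picks T; Row would get 5.
- C: Column compares 5, 8, 1, 4, 7 and picks Q; Row would get 7.
- D: Column compares 5, 6, 7, 2, 8 and picks T; Row would get 6.
Row's induced payoffs are 2, 5, 7, 6, so Row commits to C. Subgame-perfect outcome: (C, Q) with payoffs (7, 8).
Now find the simultaneous Nash equilibrium.
Row's best replies: P→D; Q→A; R→D; S→D; T→D.
Column's best replies: A→P; B→T; C→Q; D→T.
The unique mutual best reply is (D, T), giving (6, 8).
Row's commitment gain: 7 − 6 = 1.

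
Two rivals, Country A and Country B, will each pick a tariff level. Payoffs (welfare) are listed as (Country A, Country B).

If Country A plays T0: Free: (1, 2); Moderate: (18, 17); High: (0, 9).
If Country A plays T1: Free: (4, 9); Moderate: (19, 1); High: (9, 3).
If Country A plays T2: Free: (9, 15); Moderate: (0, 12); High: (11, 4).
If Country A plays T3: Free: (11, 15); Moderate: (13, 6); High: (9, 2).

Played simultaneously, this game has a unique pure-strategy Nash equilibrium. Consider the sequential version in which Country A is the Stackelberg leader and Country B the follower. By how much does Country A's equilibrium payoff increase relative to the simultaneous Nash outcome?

Solve by backward induction (Country A leads).
- T0: BR = Moderate, leader payoff 18.
- T1: BR = Free, leader payoff 4.
- T2: BR = Free, leader payoff 9.
- T3: BR = Free, leader payoff 11.
Maximizing over 18, 4, 9, 11, Country A chooses T0. Subgame-perfect outcome: (T0, Moderate) with payoffs (18, 17).
Under simultaneous play:
Country A's best replies: Free→T3; Moderate→T1; High→T2.
Country B's best replies: T0→Moderate; T1→Free; T2→Free; T3→Free.
Only (T3, Free) has each player best-responding; Nash payoffs (11, 15).
Country A's commitment gain: 18 − 11 = 7.

7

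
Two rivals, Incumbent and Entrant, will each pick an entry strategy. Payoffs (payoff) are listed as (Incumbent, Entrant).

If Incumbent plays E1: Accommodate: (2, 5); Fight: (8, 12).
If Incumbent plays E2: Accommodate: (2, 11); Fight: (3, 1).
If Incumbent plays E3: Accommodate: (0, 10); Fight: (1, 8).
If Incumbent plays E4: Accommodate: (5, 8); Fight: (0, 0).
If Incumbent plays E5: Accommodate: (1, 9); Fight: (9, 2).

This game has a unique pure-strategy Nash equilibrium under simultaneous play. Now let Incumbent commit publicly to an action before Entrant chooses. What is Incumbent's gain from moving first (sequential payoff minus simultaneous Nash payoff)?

3

Solve by backward induction (Incumbent leads).
- E1 → Entrant plays Fight (best of 5, 12); Incumbent gets 8.
- E2 → Entrant plays Accommodate (best of 11, 1); Incumbent gets 2.
- E3 → Entrant plays Accommodate (best of 10, 8); Incumbent gets 0.
- E4 → Entrant plays Accommodate (best of 8, 0); Incumbent gets 5.
- E5 → Entrant plays Accommodate (best of 9, 2); Incumbent gets 1.
Maximizing over 8, 2, 0, 5, 1, Incumbent chooses E1. Subgame-perfect outcome: (E1, Fight) with payoffs (8, 12).
Under simultaneous play:
Incumbent's best replies: Accommodate→E4; Fight→E5.
Entrant's best replies: E1→Fight; E2→Accommodate; E3→Accommodate; E4→Accommodate; E5→Accommodate.
Only (E4, Accommodate) has each player best-responding; Nash payoffs (5, 8).
Incumbent's commitment gain: 8 − 5 = 3.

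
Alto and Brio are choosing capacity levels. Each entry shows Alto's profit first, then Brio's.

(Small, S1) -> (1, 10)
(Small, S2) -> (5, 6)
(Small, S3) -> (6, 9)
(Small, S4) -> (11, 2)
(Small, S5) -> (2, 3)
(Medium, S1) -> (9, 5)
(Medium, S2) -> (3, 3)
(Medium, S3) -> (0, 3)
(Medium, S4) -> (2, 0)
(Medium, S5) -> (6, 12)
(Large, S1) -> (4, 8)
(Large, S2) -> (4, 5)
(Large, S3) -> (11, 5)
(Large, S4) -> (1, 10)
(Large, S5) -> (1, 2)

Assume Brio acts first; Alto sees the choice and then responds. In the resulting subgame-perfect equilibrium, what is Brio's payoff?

12

Alto best-responds to each possible Brio move:
- S1: Alto compares 1, 9, 4 and picks Medium; Brio would get 5.
- S2: Alto compares 5, 3, 4 and picks Small; Brio would get 6.
- S3: Alto compares 6, 0, 11 and picks Large; Brio would get 5.
- S4: Alto compares 11, 2, 1 and picks Small; Brio would get 2.
- S5: Alto compares 2, 6, 1 and picks Medium; Brio would get 12.
Maximizing over 5, 6, 5, 2, 12, Brio chooses S5. Subgame-perfect outcome: (Medium, S5) with payoffs (6, 12).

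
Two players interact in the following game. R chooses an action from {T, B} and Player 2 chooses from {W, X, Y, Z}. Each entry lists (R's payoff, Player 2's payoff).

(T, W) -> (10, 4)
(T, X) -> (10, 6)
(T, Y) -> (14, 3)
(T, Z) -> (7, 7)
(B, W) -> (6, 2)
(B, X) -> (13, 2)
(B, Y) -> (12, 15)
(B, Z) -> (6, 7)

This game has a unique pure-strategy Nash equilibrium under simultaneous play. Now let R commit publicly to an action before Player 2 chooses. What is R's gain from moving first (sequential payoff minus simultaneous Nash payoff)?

Player 2 best-responds to each possible R move:
- T: Player 2 compares 4, 6, 3, 7 and picks Z; R would get 7.
- B: Player 2 compares 2, 2, 15, 7 and picks Y; R would get 12.
Among 7, 12, the best is 12 at B. Subgame-perfect outcome: (B, Y) with payoffs (12, 15).
Under simultaneous play:
R's best replies: W→T; X→B; Y→T; Z→T.
Player 2's best replies: T→Z; B→Y.
The unique mutual best reply is (T, Z), giving (7, 7).
R's commitment gain: 12 − 7 = 5.

5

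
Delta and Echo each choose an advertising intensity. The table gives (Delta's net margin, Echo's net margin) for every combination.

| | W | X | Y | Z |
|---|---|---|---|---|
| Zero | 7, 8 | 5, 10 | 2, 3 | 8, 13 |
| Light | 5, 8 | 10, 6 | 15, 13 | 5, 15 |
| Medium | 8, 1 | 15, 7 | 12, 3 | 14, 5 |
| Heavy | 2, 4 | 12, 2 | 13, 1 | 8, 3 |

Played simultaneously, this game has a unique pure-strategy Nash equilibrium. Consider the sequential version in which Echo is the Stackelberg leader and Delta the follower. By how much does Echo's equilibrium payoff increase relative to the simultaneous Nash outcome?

6

Delta best-responds to each possible Echo move:
- W → Delta plays Medium (best of 7, 5, 8, 2); Echo gets 1.
- X → Delta plays Medium (best of 5, 10, 15, 12); Echo gets 7.
- Y → Delta plays Light (best of 2, 15, 12, 13); Echo gets 13.
- Z → Delta plays Medium (best of 8, 5, 14, 8); Echo gets 5.
Among 1, 7, 13, 5, the best is 13 at Y. Subgame-perfect outcome: (Light, Y) with payoffs (15, 13).
Now find the simultaneous Nash equilibrium.
Delta's best replies: W→Medium; X→Medium; Y→Light; Z→Medium.
Echo's best replies: Zero→Z; Light→Z; Medium→X; Heavy→W.
Only (Medium, X) has each player best-responding; Nash payoffs (15, 7).
Echo's commitment gain: 13 − 7 = 6.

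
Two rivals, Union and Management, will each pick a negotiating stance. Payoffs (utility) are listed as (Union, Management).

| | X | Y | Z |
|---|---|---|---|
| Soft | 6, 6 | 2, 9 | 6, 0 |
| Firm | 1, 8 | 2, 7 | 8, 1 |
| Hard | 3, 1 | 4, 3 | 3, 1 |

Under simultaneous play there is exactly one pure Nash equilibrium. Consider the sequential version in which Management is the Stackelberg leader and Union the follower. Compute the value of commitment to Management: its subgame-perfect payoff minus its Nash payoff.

Work backward from Union's decision.
- X → Union plays Soft (best of 6, 1, 3); Management gets 6.
- Y → Union plays Hard (best of 2, 2, 4); Management gets 3.
- Z → Union plays Firm (best of 6, 8, 3); Management gets 1.
Among 6, 3, 1, the best is 6 at X. Subgame-perfect outcome: (Soft, X) with payoffs (6, 6).
Under simultaneous play:
Union's best replies: X→Soft; Y→Hard; Z→Firm.
Management's best replies: Soft→Y; Firm→X; Hard→Y.
Only (Hard, Y) has each player best-responding; Nash payoffs (4, 3).
Management's commitment gain: 6 − 3 = 3.

3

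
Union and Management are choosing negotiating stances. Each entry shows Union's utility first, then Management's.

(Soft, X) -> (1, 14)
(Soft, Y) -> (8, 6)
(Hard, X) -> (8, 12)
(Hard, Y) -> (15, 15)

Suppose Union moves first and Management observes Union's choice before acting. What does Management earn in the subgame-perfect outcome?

Management best-responds to each possible Union move:
- Soft: Management compares 14, 6 and picks X; Union would get 1.
- Hard: Management compares 12, 15 and picks Y; Union would get 15.
Among 1, 15, the best is 15 at Hard. Subgame-perfect outcome: (Hard, Y) with payoffs (15, 15).

15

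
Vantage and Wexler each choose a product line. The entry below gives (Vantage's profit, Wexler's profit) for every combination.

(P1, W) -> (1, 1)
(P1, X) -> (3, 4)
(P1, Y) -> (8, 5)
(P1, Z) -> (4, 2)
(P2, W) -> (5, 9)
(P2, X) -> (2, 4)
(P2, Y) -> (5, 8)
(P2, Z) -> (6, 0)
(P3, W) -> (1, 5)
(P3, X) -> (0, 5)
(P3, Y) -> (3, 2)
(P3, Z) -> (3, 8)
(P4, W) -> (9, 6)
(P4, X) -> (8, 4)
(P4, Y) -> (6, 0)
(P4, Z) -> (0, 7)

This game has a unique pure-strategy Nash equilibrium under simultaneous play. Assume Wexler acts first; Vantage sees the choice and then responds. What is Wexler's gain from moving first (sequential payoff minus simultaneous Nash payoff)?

1

Vantage best-responds to each possible Wexler move:
- W: BR = P4, leader payoff 6.
- X: BR = P4, leader payoff 4.
- Y: BR = P1, leader payoff 5.
- Z: BR = P2, leader payoff 0.
Wexler's induced payoffs are 6, 4, 5, 0, so Wexler commits to W. Subgame-perfect outcome: (P4, W) with payoffs (9, 6).
For the simultaneous game, intersect best replies.
Vantage's best replies: W→P4; X→P4; Y→P1; Z→P2.
Wexler's best replies: P1→Y; P2→W; P3→Z; P4→Z.
The unique mutual best reply is (P1, Y), giving (8, 5).
Wexler's commitment gain: 6 − 5 = 1.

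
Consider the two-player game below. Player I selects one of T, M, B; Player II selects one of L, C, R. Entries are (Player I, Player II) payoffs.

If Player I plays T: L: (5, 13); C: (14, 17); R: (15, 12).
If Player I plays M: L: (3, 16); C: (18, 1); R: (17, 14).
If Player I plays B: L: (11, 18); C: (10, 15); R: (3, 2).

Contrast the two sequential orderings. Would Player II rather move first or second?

first

If Player I leads: Player II's best replies are T→C, M→L, B→L; Player I's induced payoffs 14, 3, 11; outcome (T, C), payoffs (14, 17).
If Player II leads: Player I's best replies are L→B, C→M, R→M; Player II's induced payoffs 18, 1, 14; outcome (B, L), payoffs (11, 18).
Player II gets 18 moving first and 17 moving second, so Player II prefers to move first.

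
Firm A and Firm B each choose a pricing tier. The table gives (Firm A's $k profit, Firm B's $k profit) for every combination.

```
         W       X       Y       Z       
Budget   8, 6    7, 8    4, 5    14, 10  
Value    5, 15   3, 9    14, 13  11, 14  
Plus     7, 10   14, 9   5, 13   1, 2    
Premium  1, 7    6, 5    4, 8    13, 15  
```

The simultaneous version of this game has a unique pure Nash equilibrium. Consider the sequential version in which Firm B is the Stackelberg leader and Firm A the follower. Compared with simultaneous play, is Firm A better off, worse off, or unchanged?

unchanged

Backward induction with Firm B moving first.
- W: BR = Budget, leader payoff 6.
- X: BR = Plus, leader payoff 9.
- Y: BR = Value, leader payoff 13.
- Z: BR = Budget, leader payoff 10.
Firm B's induced payoffs are 6, 9, 13, 10, so Firm B commits to Y. Subgame-perfect outcome: (Value, Y) with payoffs (14, 13).
Under simultaneous play:
Firm A's best replies: W→Budget; X→Plus; Y→Value; Z→Budget.
Firm B's best replies: Budget→Z; Value→W; Plus→Y; Premium→Z.
Only (Budget, Z) has each player best-responding; Nash payoffs (14, 10).
Firm A earns 14 sequentially versus 14 at the Nash outcome: unchanged.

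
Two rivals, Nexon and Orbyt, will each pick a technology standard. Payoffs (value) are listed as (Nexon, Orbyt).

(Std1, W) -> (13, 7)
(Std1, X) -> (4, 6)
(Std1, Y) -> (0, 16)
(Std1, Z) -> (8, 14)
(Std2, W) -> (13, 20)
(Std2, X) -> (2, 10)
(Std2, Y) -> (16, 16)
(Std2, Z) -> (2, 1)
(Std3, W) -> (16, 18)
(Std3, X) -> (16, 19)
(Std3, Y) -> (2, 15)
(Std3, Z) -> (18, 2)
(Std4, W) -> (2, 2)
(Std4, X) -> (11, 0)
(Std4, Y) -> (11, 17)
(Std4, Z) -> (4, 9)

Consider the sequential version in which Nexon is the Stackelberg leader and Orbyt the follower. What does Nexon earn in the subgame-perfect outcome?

16

Orbyt best-responds to each possible Nexon move:
- Std1: Orbyt compares 7, 6, 16, 14 and picks Y; Nexon would get 0.
- Std2: Orbyt compares 20, 10, 16, 1 and picks W; Nexon would get 13.
- Std3: Orbyt compares 18, 19, 15, 2 and picks X; Nexon would get 16.
- Std4: Orbyt compares 2, 0, 17, 9 and picks Y; Nexon would get 11.
Maximizing over 0, 13, 16, 11, Nexon chooses Std3. Subgame-perfect outcome: (Std3, X) with payoffs (16, 19).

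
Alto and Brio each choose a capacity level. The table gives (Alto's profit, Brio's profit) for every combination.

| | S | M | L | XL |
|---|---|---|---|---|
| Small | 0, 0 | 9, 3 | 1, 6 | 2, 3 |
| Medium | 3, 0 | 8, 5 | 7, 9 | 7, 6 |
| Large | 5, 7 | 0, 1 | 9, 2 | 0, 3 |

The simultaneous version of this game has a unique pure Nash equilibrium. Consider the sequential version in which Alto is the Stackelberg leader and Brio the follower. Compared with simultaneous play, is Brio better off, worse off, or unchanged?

Solve by backward induction (Alto leads).
- Small: BR = L, leader payoff 1.
- Medium: BR = L, leader payoff 7.
- Large: BR = S, leader payoff 5.
Among 1, 7, 5, the best is 7 at Medium. Subgame-perfect outcome: (Medium, L) with payoffs (7, 9).
Under simultaneous play:
Alto's best replies: S→Large; M→Small; L→Large; XL→Medium.
Brio's best replies: Small→L; Medium→L; Large→S.
Only (Large, S) has each player best-responding; Nash payoffs (5, 7).
Brio earns 9 sequentially versus 7 at the Nash outcome: better off.

better off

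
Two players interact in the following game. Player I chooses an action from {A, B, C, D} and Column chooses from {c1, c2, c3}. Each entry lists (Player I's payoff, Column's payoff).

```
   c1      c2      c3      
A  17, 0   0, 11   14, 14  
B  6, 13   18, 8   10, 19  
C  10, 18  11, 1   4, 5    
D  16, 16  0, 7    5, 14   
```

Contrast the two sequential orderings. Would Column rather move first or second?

If Player I leads: Column's best replies are A→c3, B→c3, C→c1, D→c1; Player I's induced payoffs 14, 10, 10, 16; outcome (D, c1), payoffs (16, 16).
If Column leads: Player I's best replies are c1→A, c2→B, c3→A; Column's induced payoffs 0, 8, 14; outcome (A, c3), payoffs (14, 14).
Column gets 14 moving first and 16 moving second, so Column prefers to move second.

second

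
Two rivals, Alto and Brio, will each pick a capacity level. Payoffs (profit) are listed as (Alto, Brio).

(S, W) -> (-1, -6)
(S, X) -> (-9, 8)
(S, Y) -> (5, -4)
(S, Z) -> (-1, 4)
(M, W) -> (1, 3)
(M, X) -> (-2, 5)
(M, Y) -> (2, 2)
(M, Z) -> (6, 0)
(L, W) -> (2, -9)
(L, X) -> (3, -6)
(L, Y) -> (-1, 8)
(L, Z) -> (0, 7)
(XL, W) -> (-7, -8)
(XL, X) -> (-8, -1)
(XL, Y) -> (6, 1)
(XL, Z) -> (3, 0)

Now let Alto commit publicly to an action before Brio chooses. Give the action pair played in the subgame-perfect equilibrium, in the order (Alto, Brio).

(XL, Y)

Brio best-responds to each possible Alto move:
- S: Brio compares -6, 8, -4, 4 and picks X; Alto would get -9.
- M: Brio compares 3, 5, 2, 0 and picks X; Alto would get -2.
- L: Brio compares -9, -6, 8, 7 and picks Y; Alto would get -1.
- XL: Brio compares -8, -1, 1, 0 and picks Y; Alto would get 6.
Among -9, -2, -1, 6, the best is 6 at XL. Subgame-perfect outcome: (XL, Y) with payoffs (6, 1).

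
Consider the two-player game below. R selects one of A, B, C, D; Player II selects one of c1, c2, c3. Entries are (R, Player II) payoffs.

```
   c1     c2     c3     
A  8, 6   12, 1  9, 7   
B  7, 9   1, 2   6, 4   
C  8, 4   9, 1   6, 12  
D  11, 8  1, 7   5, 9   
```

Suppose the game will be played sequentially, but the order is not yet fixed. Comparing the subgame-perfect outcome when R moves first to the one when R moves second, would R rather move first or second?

If R leads: Player II's best replies are A→c3, B→c1, C→c3, D→c3; R's induced payoffs 9, 7, 6, 5; outcome (A, c3), payoffs (9, 7).
If Player II leads: R's best replies are c1→D, c2→A, c3→A; Player II's induced payoffs 8, 1, 7; outcome (D, c1), payoffs (11, 8).
R gets 9 moving first and 11 moving second, so R prefers to move second.

second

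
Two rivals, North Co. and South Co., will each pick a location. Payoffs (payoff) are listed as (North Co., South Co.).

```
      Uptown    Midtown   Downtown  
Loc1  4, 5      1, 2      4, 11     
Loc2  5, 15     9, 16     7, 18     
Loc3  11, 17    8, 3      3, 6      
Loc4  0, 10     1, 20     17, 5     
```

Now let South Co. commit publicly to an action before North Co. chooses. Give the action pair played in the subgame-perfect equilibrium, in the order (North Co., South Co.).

(Loc3, Uptown)

Backward induction with South Co. moving first.
- Uptown → North Co. plays Loc3 (best of 4, 5, 11, 0); South Co. gets 17.
- Midtown → North Co. plays Loc2 (best of 1, 9, 8, 1); South Co. gets 16.
- Downtown → North Co. plays Loc4 (best of 4, 7, 3, 17); South Co. gets 5.
Maximizing over 17, 16, 5, South Co. chooses Uptown. Subgame-perfect outcome: (Loc3, Uptown) with payoffs (11, 17).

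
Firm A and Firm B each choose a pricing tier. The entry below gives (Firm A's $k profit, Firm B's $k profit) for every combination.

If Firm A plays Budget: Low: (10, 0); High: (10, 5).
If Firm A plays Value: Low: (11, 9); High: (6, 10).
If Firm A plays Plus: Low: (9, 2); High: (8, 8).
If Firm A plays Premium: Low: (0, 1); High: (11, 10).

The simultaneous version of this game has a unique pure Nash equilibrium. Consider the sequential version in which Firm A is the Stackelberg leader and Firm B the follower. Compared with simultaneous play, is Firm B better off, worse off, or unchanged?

unchanged

Backward induction with Firm A moving first.
- Budget: Firm B compares 0, 5 and picks High; Firm A would get 10.
- Value: Firm B compares 9, 10 and picks High; Firm A would get 6.
- Plus: Firm B compares 2, 8 and picks High; Firm A would get 8.
- Premium: Firm B compares 1, 10 and picks High; Firm A would get 11.
Among 10, 6, 8, 11, the best is 11 at Premium. Subgame-perfect outcome: (Premium, High) with payoffs (11, 10).
For the simultaneous game, intersect best replies.
Firm A's best replies: Low→Value; High→Premium.
Firm B's best replies: Budget→High; Value→High; Plus→High; Premium→High.
Only (Premium, High) has each player best-responding; Nash payoffs (11, 10).
Firm B earns 10 sequentially versus 10 at the Nash outcome: unchanged.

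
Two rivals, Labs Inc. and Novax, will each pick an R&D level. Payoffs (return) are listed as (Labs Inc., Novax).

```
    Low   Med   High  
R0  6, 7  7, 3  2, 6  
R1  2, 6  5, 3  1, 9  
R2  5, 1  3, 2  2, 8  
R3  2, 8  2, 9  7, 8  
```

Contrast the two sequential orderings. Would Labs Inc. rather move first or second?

second

If Labs Inc. leads: Novax's best replies are R0→Low, R1→High, R2→High, R3→Med; Labs Inc.'s induced payoffs 6, 1, 2, 2; outcome (R0, Low), payoffs (6, 7).
If Novax leads: Labs Inc.'s best replies are Low→R0, Med→R0, High→R3; Novax's induced payoffs 7, 3, 8; outcome (R3, High), payoffs (7, 8).
Labs Inc. gets 6 moving first and 7 moving second, so Labs Inc. prefers to move second.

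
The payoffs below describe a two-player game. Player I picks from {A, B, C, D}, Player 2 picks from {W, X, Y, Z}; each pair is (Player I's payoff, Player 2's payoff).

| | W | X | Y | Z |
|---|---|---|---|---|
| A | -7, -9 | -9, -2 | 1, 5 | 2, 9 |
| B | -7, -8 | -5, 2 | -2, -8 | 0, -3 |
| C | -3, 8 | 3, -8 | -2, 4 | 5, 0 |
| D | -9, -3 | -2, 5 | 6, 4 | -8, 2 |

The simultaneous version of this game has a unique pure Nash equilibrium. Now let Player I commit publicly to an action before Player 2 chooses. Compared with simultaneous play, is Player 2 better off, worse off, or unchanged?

Player 2 best-responds to each possible Player I move:
- A: Player 2 compares -9, -2, 5, 9 and picks Z; Player I would get 2.
- B: Player 2 compares -8, 2, -8, -3 and picks X; Player I would get -5.
- C: Player 2 compares 8, -8, 4, 0 and picks W; Player I would get -3.
- D: Player 2 compares -3, 5, 4, 2 and picks X; Player I would get -2.
Maximizing over 2, -5, -3, -2, Player I chooses A. Subgame-perfect outcome: (A, Z) with payoffs (2, 9).
Now find the simultaneous Nash equilibrium.
Player I's best replies: W→C; X→C; Y→D; Z→C.
Player 2's best replies: A→Z; B→X; C→W; D→X.
Only (C, W) has each player best-responding; Nash payoffs (-3, 8).
Player 2 earns 9 sequentially versus 8 at the Nash outcome: better off.

better off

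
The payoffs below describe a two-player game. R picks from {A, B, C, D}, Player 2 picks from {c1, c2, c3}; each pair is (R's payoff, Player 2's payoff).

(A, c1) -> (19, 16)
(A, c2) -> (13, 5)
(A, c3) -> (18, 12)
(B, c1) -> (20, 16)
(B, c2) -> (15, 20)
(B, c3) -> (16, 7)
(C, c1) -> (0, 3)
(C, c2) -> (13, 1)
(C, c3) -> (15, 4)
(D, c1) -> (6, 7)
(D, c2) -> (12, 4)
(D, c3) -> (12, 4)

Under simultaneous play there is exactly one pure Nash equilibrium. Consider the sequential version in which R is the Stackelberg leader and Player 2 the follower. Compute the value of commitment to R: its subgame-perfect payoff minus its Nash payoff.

4

Work backward from Player 2's decision.
- A: BR = c1, leader payoff 19.
- B: BR = c2, leader payoff 15.
- C: BR = c3, leader payoff 15.
- D: BR = c1, leader payoff 6.
Among 19, 15, 15, 6, the best is 19 at A. Subgame-perfect outcome: (A, c1) with payoffs (19, 16).
Under simultaneous play:
R's best replies: c1→B; c2→B; c3→A.
Player 2's best replies: A→c1; B→c2; C→c3; D→c1.
The unique mutual best reply is (B, c2), giving (15, 20).
R's commitment gain: 19 − 15 = 4.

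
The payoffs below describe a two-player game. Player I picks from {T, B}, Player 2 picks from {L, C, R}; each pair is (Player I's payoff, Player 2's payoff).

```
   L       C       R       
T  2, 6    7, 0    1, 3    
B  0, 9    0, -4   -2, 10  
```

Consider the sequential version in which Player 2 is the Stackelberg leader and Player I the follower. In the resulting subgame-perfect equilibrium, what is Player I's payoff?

Work backward from Player I's decision.
- L: Player I compares 2, 0 and picks T; Player 2 would get 6.
- C: Player I compares 7, 0 and picks T; Player 2 would get 0.
- R: Player I compares 1, -2 and picks T; Player 2 would get 3.
Among 6, 0, 3, the best is 6 at L. Subgame-perfect outcome: (T, L) with payoffs (2, 6).

2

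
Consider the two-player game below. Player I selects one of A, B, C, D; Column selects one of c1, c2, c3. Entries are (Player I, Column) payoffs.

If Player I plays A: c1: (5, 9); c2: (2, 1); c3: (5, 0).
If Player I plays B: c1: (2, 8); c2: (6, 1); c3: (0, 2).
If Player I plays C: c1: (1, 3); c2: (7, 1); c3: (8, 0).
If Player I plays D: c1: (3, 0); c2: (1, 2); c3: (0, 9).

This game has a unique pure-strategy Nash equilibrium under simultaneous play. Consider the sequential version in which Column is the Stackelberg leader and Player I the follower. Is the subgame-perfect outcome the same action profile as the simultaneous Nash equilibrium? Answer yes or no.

Work backward from Player I's decision.
- c1: BR = A, leader payoff 9.
- c2: BR = C, leader payoff 1.
- c3: BR = C, leader payoff 0.
Maximizing over 9, 1, 0, Column chooses c1. Subgame-perfect outcome: (A, c1) with payoffs (5, 9).
For the simultaneous game, intersect best replies.
Player I's best replies: c1→A; c2→C; c3→C.
Column's best replies: A→c1; B→c1; C→c1; D→c3.
Only (A, c1) has each player best-responding; Nash payoffs (5, 9).
Sequential outcome (A, c1) coincides with the Nash profile (A, c1).

yes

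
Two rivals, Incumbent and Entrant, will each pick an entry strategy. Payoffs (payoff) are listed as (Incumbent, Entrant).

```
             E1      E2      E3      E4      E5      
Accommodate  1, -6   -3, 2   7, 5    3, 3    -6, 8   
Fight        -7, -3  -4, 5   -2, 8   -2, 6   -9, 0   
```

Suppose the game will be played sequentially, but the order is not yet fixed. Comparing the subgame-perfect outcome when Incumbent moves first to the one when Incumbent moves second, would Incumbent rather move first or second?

first

If Incumbent leads: Entrant's best replies are Accommodate→E5, Fight→E3; Incumbent's induced payoffs -6, -2; outcome (Fight, E3), payoffs (-2, 8).
If Entrant leads: Incumbent's best replies are E1→Accommodate, E2→Accommodate, E3→Accommodate, E4→Accommodate, E5→Accommodate; Entrant's induced payoffs -6, 2, 5, 3, 8; outcome (Accommodate, E5), payoffs (-6, 8).
Incumbent gets -2 moving first and -6 moving second, so Incumbent prefers to move first.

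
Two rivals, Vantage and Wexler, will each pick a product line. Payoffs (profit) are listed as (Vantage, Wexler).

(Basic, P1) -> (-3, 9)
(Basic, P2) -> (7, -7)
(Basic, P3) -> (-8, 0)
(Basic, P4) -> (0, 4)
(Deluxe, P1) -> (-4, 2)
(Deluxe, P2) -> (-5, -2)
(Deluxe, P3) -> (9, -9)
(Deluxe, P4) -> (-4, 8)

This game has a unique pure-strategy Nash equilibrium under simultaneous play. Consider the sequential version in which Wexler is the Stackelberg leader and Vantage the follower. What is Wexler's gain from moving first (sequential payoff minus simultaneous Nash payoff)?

0

Solve by backward induction (Wexler leads).
- P1: BR = Basic, leader payoff 9.
- P2: BR = Basic, leader payoff -7.
- P3: BR = Deluxe, leader payoff -9.
- P4: BR = Basic, leader payoff 4.
Maximizing over 9, -7, -9, 4, Wexler chooses P1. Subgame-perfect outcome: (Basic, P1) with payoffs (-3, 9).
Now find the simultaneous Nash equilibrium.
Vantage's best replies: P1→Basic; P2→Basic; P3→Deluxe; P4→Basic.
Wexler's best replies: Basic→P1; Deluxe→P4.
Only (Basic, P1) has each player best-responding; Nash payoffs (-3, 9).
Wexler's commitment gain: 9 − 9 = 0.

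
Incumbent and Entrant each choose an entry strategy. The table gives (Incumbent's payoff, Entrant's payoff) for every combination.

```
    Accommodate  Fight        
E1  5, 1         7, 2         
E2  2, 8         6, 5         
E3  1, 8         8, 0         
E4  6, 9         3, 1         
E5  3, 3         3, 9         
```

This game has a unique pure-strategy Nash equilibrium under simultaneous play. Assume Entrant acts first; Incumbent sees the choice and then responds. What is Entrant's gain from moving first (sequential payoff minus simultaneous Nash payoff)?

0

Backward induction with Entrant moving first.
- Accommodate → Incumbent plays E4 (best of 5, 2, 1, 6, 3); Entrant gets 9.
- Fight → Incumbent plays E3 (best of 7, 6, 8, 3, 3); Entrant gets 0.
Entrant's induced payoffs are 9, 0, so Entrant commits to Accommodate. Subgame-perfect outcome: (E4, Accommodate) with payoffs (6, 9).
Now find the simultaneous Nash equilibrium.
Incumbent's best replies: Accommodate→E4; Fight→E3.
Entrant's best replies: E1→Fight; E2→Accommodate; E3→Accommodate; E4→Accommodate; E5→Fight.
The unique mutual best reply is (E4, Accommodate), giving (6, 9).
Entrant's commitment gain: 9 − 9 = 0.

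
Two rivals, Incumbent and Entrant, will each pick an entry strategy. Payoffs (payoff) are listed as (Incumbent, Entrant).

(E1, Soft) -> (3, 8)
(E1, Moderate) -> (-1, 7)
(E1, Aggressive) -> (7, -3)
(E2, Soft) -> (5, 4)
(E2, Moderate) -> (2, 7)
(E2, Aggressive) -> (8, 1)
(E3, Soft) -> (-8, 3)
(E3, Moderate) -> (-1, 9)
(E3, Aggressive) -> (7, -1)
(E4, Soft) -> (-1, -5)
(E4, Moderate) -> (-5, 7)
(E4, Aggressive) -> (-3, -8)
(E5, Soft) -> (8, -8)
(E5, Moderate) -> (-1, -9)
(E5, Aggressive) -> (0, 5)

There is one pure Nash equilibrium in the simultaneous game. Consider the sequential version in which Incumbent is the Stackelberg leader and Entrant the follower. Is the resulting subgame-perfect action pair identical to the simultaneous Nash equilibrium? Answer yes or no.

no

Backward induction with Incumbent moving first.
- E1: Entrant compares 8, 7, -3 and picks Soft; Incumbent would get 3.
- E2: Entrant compares 4, 7, 1 and picks Moderate; Incumbent would get 2.
- E3: Entrant compares 3, 9, -1 and picks Moderate; Incumbent would get -1.
- E4: Entrant compares -5, 7, -8 and picks Moderate; Incumbent would get -5.
- E5: Entrant compares -8, -9, 5 and picks Aggressive; Incumbent would get 0.
Maximizing over 3, 2, -1, -5, 0, Incumbent chooses E1. Subgame-perfect outcome: (E1, Soft) with payoffs (3, 8).
Under simultaneous play:
Incumbent's best replies: Soft→E5; Moderate→E2; Aggressive→E2.
Entrant's best replies: E1→Soft; E2→Moderate; E3→Moderate; E4→Moderate; E5→Aggressive.
Only (E2, Moderate) has each player best-responding; Nash payoffs (2, 7).
Sequential outcome (E1, Soft) differs from the Nash profile (E2, Moderate).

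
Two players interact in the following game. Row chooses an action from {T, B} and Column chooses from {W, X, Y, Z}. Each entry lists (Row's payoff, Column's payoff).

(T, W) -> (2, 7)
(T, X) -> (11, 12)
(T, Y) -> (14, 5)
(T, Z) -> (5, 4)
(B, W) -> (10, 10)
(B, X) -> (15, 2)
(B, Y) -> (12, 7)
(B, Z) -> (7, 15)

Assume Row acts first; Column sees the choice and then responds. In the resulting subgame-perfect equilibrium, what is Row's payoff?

Column best-responds to each possible Row move:
- T → Column plays X (best of 7, 12, 5, 4); Row gets 11.
- B → Column plays Z (best of 10, 2, 7, 15); Row gets 7.
Maximizing over 11, 7, Row chooses T. Subgame-perfect outcome: (T, X) with payoffs (11, 12).

11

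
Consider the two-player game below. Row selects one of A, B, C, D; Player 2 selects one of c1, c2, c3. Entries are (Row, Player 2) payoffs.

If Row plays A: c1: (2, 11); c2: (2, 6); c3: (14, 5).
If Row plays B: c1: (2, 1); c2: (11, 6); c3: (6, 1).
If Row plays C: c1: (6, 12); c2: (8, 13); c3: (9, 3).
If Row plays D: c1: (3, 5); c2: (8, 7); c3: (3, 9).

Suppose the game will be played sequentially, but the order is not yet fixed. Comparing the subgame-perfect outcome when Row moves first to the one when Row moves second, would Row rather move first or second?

first

If Row leads: Player 2's best replies are A→c1, B→c2, C→c2, D→c3; Row's induced payoffs 2, 11, 8, 3; outcome (B, c2), payoffs (11, 6).
If Player 2 leads: Row's best replies are c1→C, c2→B, c3→A; Player 2's induced payoffs 12, 6, 5; outcome (C, c1), payoffs (6, 12).
Row gets 11 moving first and 6 moving second, so Row prefers to move first.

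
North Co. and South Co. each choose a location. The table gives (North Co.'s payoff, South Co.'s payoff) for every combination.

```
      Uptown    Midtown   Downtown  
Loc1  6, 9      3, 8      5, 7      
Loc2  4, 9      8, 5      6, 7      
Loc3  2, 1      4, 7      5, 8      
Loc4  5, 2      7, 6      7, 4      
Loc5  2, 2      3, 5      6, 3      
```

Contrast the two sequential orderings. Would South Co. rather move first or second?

first

If North Co. leads: South Co.'s best replies are Loc1→Uptown, Loc2→Uptown, Loc3→Downtown, Loc4→Midtown, Loc5→Midtown; North Co.'s induced payoffs 6, 4, 5, 7, 3; outcome (Loc4, Midtown), payoffs (7, 6).
If South Co. leads: North Co.'s best replies are Uptown→Loc1, Midtown→Loc2, Downtown→Loc4; South Co.'s induced payoffs 9, 5, 4; outcome (Loc1, Uptown), payoffs (6, 9).
South Co. gets 9 moving first and 6 moving second, so South Co. prefers to move first.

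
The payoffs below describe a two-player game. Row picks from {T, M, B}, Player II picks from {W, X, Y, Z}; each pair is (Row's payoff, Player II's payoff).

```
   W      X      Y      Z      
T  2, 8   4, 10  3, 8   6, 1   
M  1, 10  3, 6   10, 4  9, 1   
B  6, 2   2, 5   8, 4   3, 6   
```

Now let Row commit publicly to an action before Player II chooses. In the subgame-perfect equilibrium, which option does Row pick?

Player II best-responds to each possible Row move:
- T → Player II plays X (best of 8, 10, 8, 1); Row gets 4.
- M → Player II plays W (best of 10, 6, 4, 1); Row gets 1.
- B → Player II plays Z (best of 2, 5, 4, 6); Row gets 3.
Row's induced payoffs are 4, 1, 3, so Row commits to T. Subgame-perfect outcome: (T, X) with payoffs (4, 10).

T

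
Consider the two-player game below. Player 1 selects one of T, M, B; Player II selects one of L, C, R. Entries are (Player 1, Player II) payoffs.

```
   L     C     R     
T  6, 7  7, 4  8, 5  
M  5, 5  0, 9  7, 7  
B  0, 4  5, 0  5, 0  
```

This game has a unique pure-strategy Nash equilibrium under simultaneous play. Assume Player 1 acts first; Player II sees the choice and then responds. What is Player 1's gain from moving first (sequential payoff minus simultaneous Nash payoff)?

Player II best-responds to each possible Player 1 move:
- T: Player II compares 7, 4, 5 and picks L; Player 1 would get 6.
- M: Player II compares 5, 9, 7 and picks C; Player 1 would get 0.
- B: Player II compares 4, 0, 0 and picks L; Player 1 would get 0.
Player 1's induced payoffs are 6, 0, 0, so Player 1 commits to T. Subgame-perfect outcome: (T, L) with payoffs (6, 7).
Now find the simultaneous Nash equilibrium.
Player 1's best replies: L→T; C→T; R→T.
Player II's best replies: T→L; M→C; B→L.
The unique mutual best reply is (T, L), giving (6, 7).
Player 1's commitment gain: 6 − 6 = 0.

0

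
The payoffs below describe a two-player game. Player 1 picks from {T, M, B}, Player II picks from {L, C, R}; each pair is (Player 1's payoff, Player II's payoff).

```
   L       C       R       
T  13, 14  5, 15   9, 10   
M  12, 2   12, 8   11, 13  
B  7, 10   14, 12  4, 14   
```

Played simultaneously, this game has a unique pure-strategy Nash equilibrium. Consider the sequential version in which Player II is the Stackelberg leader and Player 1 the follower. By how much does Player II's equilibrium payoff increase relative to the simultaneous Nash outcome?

Work backward from Player 1's decision.
- L: BR = T, leader payoff 14.
- C: BR = B, leader payoff 12.
- R: BR = M, leader payoff 13.
Maximizing over 14, 12, 13, Player II chooses L. Subgame-perfect outcome: (T, L) with payoffs (13, 14).
Now find the simultaneous Nash equilibrium.
Player 1's best replies: L→T; C→B; R→M.
Player II's best replies: T→C; M→R; B→R.
The unique mutual best reply is (M, R), giving (11, 13).
Player II's commitment gain: 14 − 13 = 1.

1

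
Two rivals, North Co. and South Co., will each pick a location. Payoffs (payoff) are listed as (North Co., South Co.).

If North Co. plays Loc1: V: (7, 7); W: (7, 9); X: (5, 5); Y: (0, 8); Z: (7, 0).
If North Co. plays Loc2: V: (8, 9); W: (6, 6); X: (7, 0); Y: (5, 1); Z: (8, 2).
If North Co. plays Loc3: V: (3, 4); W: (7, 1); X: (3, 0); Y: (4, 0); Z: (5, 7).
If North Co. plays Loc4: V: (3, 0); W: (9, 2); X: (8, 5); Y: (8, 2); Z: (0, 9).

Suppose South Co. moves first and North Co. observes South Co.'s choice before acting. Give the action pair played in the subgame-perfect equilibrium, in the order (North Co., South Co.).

Solve by backward induction (South Co. leads).
- V: BR = Loc2, leader payoff 9.
- W: BR = Loc4, leader payoff 2.
- X: BR = Loc4, leader payoff 5.
- Y: BR = Loc4, leader payoff 2.
- Z: BR = Loc2, leader payoff 2.
South Co.'s induced payoffs are 9, 2, 5, 2, 2, so South Co. commits to V. Subgame-perfect outcome: (Loc2, V) with payoffs (8, 9).

(Loc2, V)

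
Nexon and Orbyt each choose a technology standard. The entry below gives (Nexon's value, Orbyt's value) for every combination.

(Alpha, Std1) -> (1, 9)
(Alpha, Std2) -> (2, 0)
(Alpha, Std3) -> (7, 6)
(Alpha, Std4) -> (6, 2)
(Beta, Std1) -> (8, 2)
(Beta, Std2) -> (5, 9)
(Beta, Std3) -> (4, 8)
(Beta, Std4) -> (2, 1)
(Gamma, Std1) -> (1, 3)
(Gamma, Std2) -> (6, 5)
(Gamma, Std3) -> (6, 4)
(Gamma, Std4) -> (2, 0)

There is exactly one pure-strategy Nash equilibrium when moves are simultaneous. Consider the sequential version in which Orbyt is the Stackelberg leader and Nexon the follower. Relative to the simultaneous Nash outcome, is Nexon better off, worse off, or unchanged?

better off

Work backward from Nexon's decision.
- Std1: BR = Beta, leader payoff 2.
- Std2: BR = Gamma, leader payoff 5.
- Std3: BR = Alpha, leader payoff 6.
- Std4: BR = Alpha, leader payoff 2.
Among 2, 5, 6, 2, the best is 6 at Std3. Subgame-perfect outcome: (Alpha, Std3) with payoffs (7, 6).
Now find the simultaneous Nash equilibrium.
Nexon's best replies: Std1→Beta; Std2→Gamma; Std3→Alpha; Std4→Alpha.
Orbyt's best replies: Alpha→Std1; Beta→Std2; Gamma→Std2.
The unique mutual best reply is (Gamma, Std2), giving (6, 5).
Nexon earns 7 sequentially versus 6 at the Nash outcome: better off.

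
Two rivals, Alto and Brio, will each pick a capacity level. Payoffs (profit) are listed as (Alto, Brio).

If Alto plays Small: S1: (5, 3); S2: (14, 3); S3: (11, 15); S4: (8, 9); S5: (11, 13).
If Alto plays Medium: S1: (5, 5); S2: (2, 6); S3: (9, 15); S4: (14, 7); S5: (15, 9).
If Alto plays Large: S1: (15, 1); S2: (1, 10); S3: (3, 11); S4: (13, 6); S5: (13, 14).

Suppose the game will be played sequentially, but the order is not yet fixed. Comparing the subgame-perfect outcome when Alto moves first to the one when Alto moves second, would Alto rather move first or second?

If Alto leads: Brio's best replies are Small→S3, Medium→S3, Large→S5; Alto's induced payoffs 11, 9, 13; outcome (Large, S5), payoffs (13, 14).
If Brio leads: Alto's best replies are S1→Large, S2→Small, S3→Small, S4→Medium, S5→Medium; Brio's induced payoffs 1, 3, 15, 7, 9; outcome (Small, S3), payoffs (11, 15).
Alto gets 13 moving first and 11 moving second, so Alto prefers to move first.

first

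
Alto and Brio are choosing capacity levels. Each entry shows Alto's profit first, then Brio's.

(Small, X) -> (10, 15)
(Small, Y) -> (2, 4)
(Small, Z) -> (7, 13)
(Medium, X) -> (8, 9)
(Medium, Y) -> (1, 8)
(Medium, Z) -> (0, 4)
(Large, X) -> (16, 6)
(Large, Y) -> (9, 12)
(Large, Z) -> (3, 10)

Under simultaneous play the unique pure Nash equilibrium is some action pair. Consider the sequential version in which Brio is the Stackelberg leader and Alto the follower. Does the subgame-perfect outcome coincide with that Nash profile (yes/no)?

no

Work backward from Alto's decision.
- X → Alto plays Large (best of 10, 8, 16); Brio gets 6.
- Y → Alto plays Large (best of 2, 1, 9); Brio gets 12.
- Z → Alto plays Small (best of 7, 0, 3); Brio gets 13.
Among 6, 12, 13, the best is 13 at Z. Subgame-perfect outcome: (Small, Z) with payoffs (7, 13).
Under simultaneous play:
Alto's best replies: X→Large; Y→Large; Z→Small.
Brio's best replies: Small→X; Medium→X; Large→Y.
Only (Large, Y) has each player best-responding; Nash payoffs (9, 12).
Sequential outcome (Small, Z) differs from the Nash profile (Large, Y).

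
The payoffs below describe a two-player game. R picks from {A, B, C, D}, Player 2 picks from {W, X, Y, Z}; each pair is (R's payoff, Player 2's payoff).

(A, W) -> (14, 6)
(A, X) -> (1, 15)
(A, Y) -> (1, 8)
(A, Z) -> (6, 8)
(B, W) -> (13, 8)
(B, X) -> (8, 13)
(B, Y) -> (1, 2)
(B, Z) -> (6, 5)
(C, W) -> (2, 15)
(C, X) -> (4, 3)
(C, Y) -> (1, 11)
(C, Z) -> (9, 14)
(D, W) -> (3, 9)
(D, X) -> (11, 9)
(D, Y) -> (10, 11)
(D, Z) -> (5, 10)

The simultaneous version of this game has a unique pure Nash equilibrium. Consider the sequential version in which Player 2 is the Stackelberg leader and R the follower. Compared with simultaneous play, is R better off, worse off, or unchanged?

R best-responds to each possible Player 2 move:
- W: BR = A, leader payoff 6.
- X: BR = D, leader payoff 9.
- Y: BR = D, leader payoff 11.
- Z: BR = C, leader payoff 14.
Maximizing over 6, 9, 11, 14, Player 2 chooses Z. Subgame-perfect outcome: (C, Z) with payoffs (9, 14).
For the simultaneous game, intersect best replies.
R's best replies: W→A; X→D; Y→D; Z→C.
Player 2's best replies: A→X; B→X; C→W; D→Y.
Only (D, Y) has each player best-responding; Nash payoffs (10, 11).
R earns 9 sequentially versus 10 at the Nash outcome: worse off.

worse off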